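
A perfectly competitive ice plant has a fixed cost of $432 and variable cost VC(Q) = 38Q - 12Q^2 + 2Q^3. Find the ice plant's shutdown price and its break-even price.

Shutdown price = $20; break-even price = $110

AVC = 38 - 12Q + 2Q^2; minimized at Q = 3, giving min AVC = $20. That is the shutdown price.
ATC = 432/Q + 38 - 12Q + 2Q^2. Setting dATC/dQ = −432/Q^2 − 12 + 4Q = 0 gives Q = 6 (since 4·6^3 − 12·6^2 = 432).
min ATC = 432/6 + 38 − 12·6 + 2·6^2 = $110. That is the break-even price.
For $20 ≤ P < $110 the firm produces at a loss; below $20 it shuts down.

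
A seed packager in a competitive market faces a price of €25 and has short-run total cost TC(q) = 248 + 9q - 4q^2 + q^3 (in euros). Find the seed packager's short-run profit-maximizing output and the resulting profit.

Profit = -€184 at q = 4

AVC = 9 - 4q + q^2 has its minimum €5 at q = 2; price €25 clears that bar, so the firm operates.
With MC = 9 - 8q + 3q^2, P = MC on the upward-sloping part at q* = 4.
TR = 25·4 = 100. TC = 248 + 36 = 284. Profit = 100 − 284 = -€184.
By producing, the firm covers all variable cost plus €64 of fixed cost; shutting down would lose the full €248.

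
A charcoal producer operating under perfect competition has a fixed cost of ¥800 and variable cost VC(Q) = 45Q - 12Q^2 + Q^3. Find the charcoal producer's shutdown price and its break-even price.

Shutdown price = ¥9; break-even price = ¥105

Shutdown price = min AVC. AVC = 45 - 12Q + Q^2, with vertex at Q = 6 and minimum ¥9.
ATC = 800/Q + 45 - 12Q + Q^2. Setting dATC/dQ = −800/Q^2 − 12 + 2Q = 0 gives Q = 10 (since 2·10^3 − 12·10^2 = 800).
min ATC = 800/10 + 45 − 12·10 + 10^2 = ¥105. That is the break-even price.
For ¥9 ≤ P < ¥105 the firm produces at a loss; below ¥9 it shuts down.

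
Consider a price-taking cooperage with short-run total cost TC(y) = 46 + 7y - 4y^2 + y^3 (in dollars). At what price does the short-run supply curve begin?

The firm shuts down when price falls below the minimum of average variable cost. AVC = VC/y = 7 - 4y + y^2.
dAVC/dy = -4 + 2y = 0 gives y = 2. min AVC = 7 - 4·2 + 2^2 = 3.
The firm shuts down for any P below $3.

$3 per unit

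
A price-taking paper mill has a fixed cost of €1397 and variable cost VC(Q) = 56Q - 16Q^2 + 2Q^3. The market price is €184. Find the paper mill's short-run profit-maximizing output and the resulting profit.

AVC = 56 - 16Q + 2Q^2 has its minimum €24 at Q = 4; price €184 clears that bar, so the firm operates.
MC = 56 - 32Q + 6Q^2. Setting P = MC and taking the root on the rising branch gives Q* = 8.
TR = 184·8 = 1472. TC = 1397 + 448 = 1845. Profit = 1472 − 1845 = -€373.
Shutting down would mean losing the fixed cost of €1397, so operating at a loss of €373 is better by €1024.

Profit = -€373 at Q = 8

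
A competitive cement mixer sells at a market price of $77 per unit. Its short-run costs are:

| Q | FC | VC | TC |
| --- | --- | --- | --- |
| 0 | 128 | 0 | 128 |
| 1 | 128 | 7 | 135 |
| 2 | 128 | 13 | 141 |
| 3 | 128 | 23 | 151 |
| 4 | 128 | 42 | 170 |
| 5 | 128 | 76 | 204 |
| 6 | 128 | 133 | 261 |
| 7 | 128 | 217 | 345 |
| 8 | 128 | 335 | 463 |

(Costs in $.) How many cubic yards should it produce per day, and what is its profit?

Q = 6; profit = $201

Tabulate TR − TC: Q=0: -128; Q=1: -58; Q=2: 13; Q=3: 80; Q=4: 138; Q=5: 181; Q=6: 201; Q=7: 194; Q=8: 153.
Profit is maximized at Q = 6. AVC there is 133/6 = $22.17 ≤ P, so producing beats shutting down (which would give -$128).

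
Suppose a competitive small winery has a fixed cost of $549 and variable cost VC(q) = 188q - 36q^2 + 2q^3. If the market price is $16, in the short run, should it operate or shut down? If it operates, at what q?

Shut down

Variable cost is VC = 188q - 36q^2 + 2q^3, so AVC = VC/q = 188 - 36q + 2q^2 and MC = dTC/dq = 188 - 72q + 6q^2.
AVC is minimized where dAVC/dq = -36 + 4q = 0, at q = 9; min AVC = 188 - 36·9 + 2·9^2 = $26.
With P < min AVC ($16 < $26), every unit sold adds to the loss.
Best response: produce nothing and absorb the $549 fixed cost.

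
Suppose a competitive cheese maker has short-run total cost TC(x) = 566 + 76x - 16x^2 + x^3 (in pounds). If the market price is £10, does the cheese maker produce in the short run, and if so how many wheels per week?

From TC, MC = TC'(x) = 76 - 32x + 3x^2 and AVC = VC/x = 76 - 16x + x^2.
AVC hits its minimum where MC = AVC, at x = 8, giving min AVC = 76 - 16·8 + 8^2 = £12.
P = £10 lies below min AVC = £12; no output level covers variable cost.
Shutting down limits the loss to fixed cost, £566.

Shut down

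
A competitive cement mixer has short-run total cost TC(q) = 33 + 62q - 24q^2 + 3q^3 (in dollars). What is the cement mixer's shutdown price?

The firm shuts down when price falls below the minimum of average variable cost. AVC = VC/q = 62 - 24q + 3q^2.
dAVC/dq = -24 + 6q = 0 gives q = 4. min AVC = 62 - 24·4 + 3·4^2 = 14.
So the shutdown price is $14.

$14 per unit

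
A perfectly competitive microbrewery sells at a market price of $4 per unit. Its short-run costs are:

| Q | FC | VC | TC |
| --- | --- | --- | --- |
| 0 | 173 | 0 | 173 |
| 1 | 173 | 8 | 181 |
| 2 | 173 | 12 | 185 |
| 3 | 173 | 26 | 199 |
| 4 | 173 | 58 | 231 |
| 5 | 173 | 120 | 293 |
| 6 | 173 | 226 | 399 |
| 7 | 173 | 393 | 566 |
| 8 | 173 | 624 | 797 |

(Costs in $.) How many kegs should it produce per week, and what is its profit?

Q = 0 (shut down); profit = -$173

Compute π = P·Q − TC at each output: Q=0: -173; Q=1: -177; Q=2: -177; Q=3: -187; Q=4: -215; Q=5: -273; Q=6: -375; Q=7: -538; Q=8: -765.
Profit is highest at Q = 0. Equivalently, the lowest AVC in the table is 12/2 ≈ $6 at Q = 2, and P = $4 falls below it — price never covers variable cost, so the firm shuts down and loses only its fixed cost.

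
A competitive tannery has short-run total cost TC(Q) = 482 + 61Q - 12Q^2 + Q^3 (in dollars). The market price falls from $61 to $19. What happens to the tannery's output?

AVC = 61 - 12Q + Q^2, minimized at Q = 6 where min AVC = $25. MC = 61 - 24Q + 3Q^2.
With P = $61 above the shutdown price, P = MC gives Q = 8.
At P = $19 < min AVC = $25, price no longer covers variable cost at any output, so the firm shuts down: Q = 0.

Output falls from 8 to 0 (the firm shuts down)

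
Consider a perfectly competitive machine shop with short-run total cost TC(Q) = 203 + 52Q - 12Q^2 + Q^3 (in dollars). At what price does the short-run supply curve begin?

Short-run supply begins at min AVC. From VC = 52Q - 12Q^2 + Q^3, AVC = 52 - 12Q + Q^2.
dAVC/dQ = -12 + 2Q = 0 gives Q = 6. min AVC = 52 - 12·6 + 6^2 = 16.
For P < $16 the firm produces nothing.

$16 per unit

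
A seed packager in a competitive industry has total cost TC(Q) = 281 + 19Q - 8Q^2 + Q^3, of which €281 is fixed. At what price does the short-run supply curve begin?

€3 per unit

The firm shuts down when price falls below the minimum of average variable cost. AVC = VC/Q = 19 - 8Q + Q^2.
dAVC/dQ = -8 + 2Q = 0 gives Q = 4. min AVC = 19 - 8·4 + 4^2 = 3.
The firm shuts down for any P below €3.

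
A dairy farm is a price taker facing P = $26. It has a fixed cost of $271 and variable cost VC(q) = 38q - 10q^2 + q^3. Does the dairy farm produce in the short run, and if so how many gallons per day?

From TC, MC = TC'(q) = 38 - 20q + 3q^2 and AVC = VC/q = 38 - 10q + q^2.
The AVC parabola has its vertex at q = 10/2 = 5, where AVC = 38 - 10·5 + 5^2 = $13.
Because $26 ≥ $13, revenue can cover variable cost; the firm operates.
Solving P = MC: 12 - 20q + 3q^2 = 0 ⇒ q = 2/3 or 6. On the upward-sloping branch, q* = 6.
Check: AVC at q = 6 is $14 ≤ P, so revenue covers variable cost.
Profit = P·q − TC = 26·6 − 355 = -$199, a loss, but smaller than the $271 fixed cost the firm would lose by shutting down.

Produce at q = 6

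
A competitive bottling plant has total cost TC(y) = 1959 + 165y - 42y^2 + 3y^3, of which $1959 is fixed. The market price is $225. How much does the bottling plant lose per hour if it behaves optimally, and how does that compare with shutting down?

Profit = -$159 at y = 10

AVC = 165 - 42y + 3y^2; min AVC = $18 at y = 7. Since P = $225 ≥ min AVC, the firm produces.
MC = 165 - 84y + 9y^2. Setting P = MC and taking the root on the rising branch gives y* = 10.
TR = 225·10 = 2250. TC = 1959 + 450 = 2409. Profit = 2250 − 2409 = -$159.
That loss of $159 beats the $1959 the firm would lose by shutting down; producing recovers $1800 of fixed cost.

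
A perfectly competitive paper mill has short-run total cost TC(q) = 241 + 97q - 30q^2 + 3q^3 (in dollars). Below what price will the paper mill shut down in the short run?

$22 per unit

Short-run supply begins at min AVC. From VC = 97q - 30q^2 + 3q^3, AVC = 97 - 30q + 3q^2.
At the minimum of AVC, MC = AVC. MC = 97 - 60q + 9q^2; setting MC = AVC gives 6q^2 - 30q = 0, so q = 5. min AVC = 22.
The firm shuts down for any P below $22.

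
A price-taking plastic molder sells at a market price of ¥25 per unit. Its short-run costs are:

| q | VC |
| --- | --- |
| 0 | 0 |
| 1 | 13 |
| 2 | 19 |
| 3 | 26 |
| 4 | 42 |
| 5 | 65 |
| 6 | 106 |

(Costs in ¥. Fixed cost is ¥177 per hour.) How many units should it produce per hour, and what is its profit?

q = 5; profit = -¥117

Tabulate TR − TC: q=0: -177; q=1: -165; q=2: -146; q=3: -128; q=4: -119; q=5: -117; q=6: -133.
Profit is maximized at q = 5. AVC there is 65/5 = ¥13 ≤ P, so producing beats shutting down (which would give -¥177).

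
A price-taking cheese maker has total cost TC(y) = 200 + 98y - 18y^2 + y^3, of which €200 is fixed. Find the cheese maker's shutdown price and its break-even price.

Shutdown price = €17; break-even price = €38

Shutdown price = min AVC. AVC = 98 - 18y + y^2, with vertex at y = 9 and minimum €17.
ATC = 200/y + 98 - 18y + y^2. Setting dATC/dy = −200/y^2 − 18 + 2y = 0 gives y = 10 (since 2·10^3 − 18·10^2 = 200).
min ATC = 200/10 + 98 − 18·10 + 10^2 = €38. That is the break-even price.
Between these two prices the firm operates at a loss; above €38 it earns a profit.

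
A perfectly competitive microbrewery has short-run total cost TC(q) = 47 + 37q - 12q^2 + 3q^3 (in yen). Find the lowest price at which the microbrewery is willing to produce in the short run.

¥25 per unit

The firm shuts down when price falls below the minimum of average variable cost. AVC = VC/q = 37 - 12q + 3q^2.
dAVC/dq = -12 + 6q = 0 gives q = 2. min AVC = 37 - 12·2 + 3·2^2 = 25.
For P < ¥25 the firm produces nothing.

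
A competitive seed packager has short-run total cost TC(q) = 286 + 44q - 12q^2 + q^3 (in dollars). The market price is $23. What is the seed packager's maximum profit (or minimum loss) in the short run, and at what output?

AVC = 44 - 12q + q^2 has its minimum $8 at q = 6; price $23 clears that bar, so the firm operates.
MC = 44 - 24q + 3q^2. Setting P = MC and taking the root on the rising branch gives q* = 7.
TR = 23·7 = 161. TC = 286 + 63 = 349. Profit = 161 − 349 = -$188.
Shutting down would mean losing the fixed cost of $286, so operating at a loss of $188 is better by $98.

Profit = -$188 at q = 7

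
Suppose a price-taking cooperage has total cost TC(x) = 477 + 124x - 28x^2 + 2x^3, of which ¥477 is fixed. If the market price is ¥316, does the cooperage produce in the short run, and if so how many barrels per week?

From TC, MC = TC'(x) = 124 - 56x + 6x^2 and AVC = VC/x = 124 - 28x + 2x^2.
The AVC parabola has its vertex at x = 28/4 = 7, where AVC = 124 - 28·7 + 2·7^2 = ¥26.
P = ¥316 exceeds min AVC = ¥26, so the firm stays open.
Solving P = MC: -192 - 56x + 6x^2 = 0 ⇒ x = -8/3 or 12. On the upward-sloping branch, x* = 12.
Check: AVC at x = 12 is ¥76 ≤ P, so revenue covers variable cost.
Profit = P·x − TC = 316·12 − 1389 = ¥2403.

Produce at x = 12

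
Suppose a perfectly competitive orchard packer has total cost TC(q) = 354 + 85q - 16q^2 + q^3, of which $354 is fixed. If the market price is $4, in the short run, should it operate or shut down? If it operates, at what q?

Shut down

Variable cost is VC = 85q - 16q^2 + q^3, so AVC = VC/q = 85 - 16q + q^2 and MC = dTC/dq = 85 - 32q + 3q^2.
AVC is minimized where dAVC/dq = -16 + 2q = 0, at q = 8; min AVC = 85 - 16·8 + 8^2 = $21.
P = $4 lies below min AVC = $21; no output level covers variable cost.
The firm minimizes its loss by shutting down and losing only its fixed cost of $354.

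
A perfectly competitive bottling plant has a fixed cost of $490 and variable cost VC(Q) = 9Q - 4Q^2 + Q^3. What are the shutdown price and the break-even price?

Shutdown price = min AVC. AVC = 9 - 4Q + Q^2, with vertex at Q = 2 and minimum $5.
ATC = 490/Q + 9 - 4Q + Q^2. Setting dATC/dQ = −490/Q^2 − 4 + 2Q = 0 gives Q = 7 (since 2·7^3 − 4·7^2 = 490).
min ATC = 490/7 + 9 − 4·7 + 7^2 = $100. That is the break-even price.
For $5 ≤ P < $100 the firm produces at a loss; below $5 it shuts down.

Shutdown price = $5; break-even price = $100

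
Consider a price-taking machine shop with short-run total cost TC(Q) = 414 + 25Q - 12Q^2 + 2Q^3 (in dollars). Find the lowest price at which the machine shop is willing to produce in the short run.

$7 per unit

Short-run supply begins at min AVC. From VC = 25Q - 12Q^2 + 2Q^3, AVC = 25 - 12Q + 2Q^2.
At the minimum of AVC, MC = AVC. MC = 25 - 24Q + 6Q^2; setting MC = AVC gives 4Q^2 - 12Q = 0, so Q = 3. min AVC = 7.
So the shutdown price is $7.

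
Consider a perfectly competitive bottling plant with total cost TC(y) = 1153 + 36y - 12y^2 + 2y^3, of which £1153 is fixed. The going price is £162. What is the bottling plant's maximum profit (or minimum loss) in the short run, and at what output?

AVC = 36 - 12y + 2y^2; min AVC = £18 at y = 3. Since P = £162 ≥ min AVC, the firm produces.
MC = 36 - 24y + 6y^2. Setting P = MC and taking the root on the rising branch gives y* = 7.
TR = 162·7 = 1134. TC = 1153 + 350 = 1503. Profit = 1134 − 1503 = -£369.
That loss of £369 beats the £1153 the firm would lose by shutting down; producing recovers £784 of fixed cost.

Profit = -£369 at y = 7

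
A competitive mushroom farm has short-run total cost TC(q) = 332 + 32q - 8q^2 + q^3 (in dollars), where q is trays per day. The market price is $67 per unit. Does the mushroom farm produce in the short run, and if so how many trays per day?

Produce at q = 7

From TC, MC = TC'(q) = 32 - 16q + 3q^2 and AVC = VC/q = 32 - 8q + q^2.
AVC hits its minimum where MC = AVC, at q = 4, giving min AVC = 32 - 8·4 + 4^2 = $16.
P = $67 exceeds min AVC = $16, so the firm stays open.
Solving P = MC: -35 - 16q + 3q^2 = 0 ⇒ q = -5/3 or 7. On the upward-sloping branch, q* = 7.
Check: AVC at q = 7 is $25 ≤ P, so revenue covers variable cost.
Profit = P·q − TC = 67·7 − 507 = -$38, a loss, but smaller than the $332 fixed cost the firm would lose by shutting down.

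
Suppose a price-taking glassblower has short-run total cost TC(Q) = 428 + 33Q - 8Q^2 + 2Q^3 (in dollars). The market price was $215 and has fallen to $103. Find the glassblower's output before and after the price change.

MC = 33 - 16Q + 6Q^2; the shutdown threshold is min AVC = $25 (at Q = 2).
At P = $215 ≥ min AVC, set P = MC on the rising branch: Q = 7.
At P = $103 ≥ min AVC, set P = MC: Q = 5. The firm stays open but cuts output.

Output falls from 7 to 5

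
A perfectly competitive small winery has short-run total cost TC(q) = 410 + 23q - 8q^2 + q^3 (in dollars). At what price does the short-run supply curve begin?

The firm shuts down when price falls below the minimum of average variable cost. AVC = VC/q = 23 - 8q + q^2.
dAVC/dq = -8 + 2q = 0 gives q = 4. min AVC = 23 - 8·4 + 4^2 = 7.
For P < $7 the firm produces nothing.

$7 per unit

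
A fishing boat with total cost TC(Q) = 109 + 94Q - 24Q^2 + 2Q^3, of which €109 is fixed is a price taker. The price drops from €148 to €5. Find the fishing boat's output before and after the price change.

AVC = 94 - 24Q + 2Q^2, minimized at Q = 6 where min AVC = €22. MC = 94 - 48Q + 6Q^2.
With P = €148 above the shutdown price, P = MC gives Q = 9.
At P = €5 < min AVC = €22, price no longer covers variable cost at any output, so the firm shuts down: Q = 0.

Output falls from 9 to 0 (the firm shuts down)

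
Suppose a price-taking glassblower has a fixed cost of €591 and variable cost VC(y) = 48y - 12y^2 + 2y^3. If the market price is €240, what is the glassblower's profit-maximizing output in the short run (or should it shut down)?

Strip out fixed cost: VC = 48y - 12y^2 + 2y^3. Then AVC = 48 - 12y + 2y^2 and MC = 48 - 24y + 6y^2.
AVC hits its minimum where MC = AVC, at y = 3, giving min AVC = 48 - 12·3 + 2·3^2 = €30.
Since P = €240 ≥ min AVC = €30, price covers variable cost and the firm should produce.
Set P = MC: 240 = 48 - 24y + 6y^2 → -192 - 24y + 6y^2 = 0. The roots are y = -4 and y = 8; the profit-maximizing output is on the rising part of MC, so y* = 8.
Check: AVC at y = 8 is €80 ≤ P, so revenue covers variable cost.
Profit = P·y − TC = 240·8 − 1231 = €689.

Produce at y = 8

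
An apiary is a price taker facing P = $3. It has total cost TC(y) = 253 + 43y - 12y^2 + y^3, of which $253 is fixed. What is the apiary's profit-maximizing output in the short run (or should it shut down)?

From TC, MC = TC'(y) = 43 - 24y + 3y^2 and AVC = VC/y = 43 - 12y + y^2.
AVC is minimized where dAVC/dy = -12 + 2y = 0, at y = 6; min AVC = 43 - 12·6 + 6^2 = $7.
P = $3 lies below min AVC = $7; no output level covers variable cost.
Shutting down limits the loss to fixed cost, $253.

Shut down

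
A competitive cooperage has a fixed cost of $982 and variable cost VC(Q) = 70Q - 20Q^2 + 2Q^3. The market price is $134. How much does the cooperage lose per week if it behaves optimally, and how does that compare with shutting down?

AVC = 70 - 20Q + 2Q^2; min AVC = $20 at Q = 5. Since P = $134 ≥ min AVC, the firm produces.
With MC = 70 - 40Q + 6Q^2, P = MC on the upward-sloping part at Q* = 8.
TR = 134·8 = 1072. TC = 982 + 304 = 1286. Profit = 1072 − 1286 = -$214.
Shutting down would mean losing the fixed cost of $982, so operating at a loss of $214 is better by $768.

Profit = -$214 at Q = 8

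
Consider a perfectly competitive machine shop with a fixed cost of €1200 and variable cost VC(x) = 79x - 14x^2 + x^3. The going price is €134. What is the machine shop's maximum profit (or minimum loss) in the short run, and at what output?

Profit = -€232 at x = 11

AVC = 79 - 14x + x^2; min AVC = €30 at x = 7. Since P = €134 ≥ min AVC, the firm produces.
MC = 79 - 28x + 3x^2. Setting P = MC and taking the root on the rising branch gives x* = 11.
TR = 134·11 = 1474. TC = 1200 + 506 = 1706. Profit = 1474 − 1706 = -€232.
Shutting down would mean losing the fixed cost of €1200, so operating at a loss of €232 is better by €968.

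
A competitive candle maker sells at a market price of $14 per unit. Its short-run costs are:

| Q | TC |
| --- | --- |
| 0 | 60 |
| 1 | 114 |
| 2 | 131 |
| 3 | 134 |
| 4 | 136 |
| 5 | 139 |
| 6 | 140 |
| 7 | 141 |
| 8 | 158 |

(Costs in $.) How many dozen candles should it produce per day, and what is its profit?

Tabulate TR − TC: Q=0: -60; Q=1: -100; Q=2: -103; Q=3: -92; Q=4: -80; Q=5: -69; Q=6: -56; Q=7: -43; Q=8: -46.
Profit is maximized at Q = 7. AVC there is 81/7 = $11.57 ≤ P, so producing beats shutting down (which would give -$60).

Q = 7; profit = -$43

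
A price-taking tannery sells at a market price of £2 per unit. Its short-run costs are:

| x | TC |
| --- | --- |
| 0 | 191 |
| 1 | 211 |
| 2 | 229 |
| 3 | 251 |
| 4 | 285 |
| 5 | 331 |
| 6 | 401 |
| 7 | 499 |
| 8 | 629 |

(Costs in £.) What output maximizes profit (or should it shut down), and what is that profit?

Compute π = P·x − TC at each output: x=0: -191; x=1: -209; x=2: -225; x=3: -245; x=4: -277; x=5: -321; x=6: -389; x=7: -485; x=8: -613.
Profit is highest at x = 0. Equivalently, the lowest AVC in the table is 38/2 ≈ £19 at x = 2, and P = £2 falls below it — price never covers variable cost, so the firm shuts down and loses only its fixed cost.

x = 0 (shut down); profit = -£191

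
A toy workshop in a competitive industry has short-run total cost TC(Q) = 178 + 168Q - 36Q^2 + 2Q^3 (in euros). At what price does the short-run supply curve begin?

€6 per unit

The firm shuts down when price falls below the minimum of average variable cost. AVC = VC/Q = 168 - 36Q + 2Q^2.
At the minimum of AVC, MC = AVC. MC = 168 - 72Q + 6Q^2; setting MC = AVC gives 4Q^2 - 36Q = 0, so Q = 9. min AVC = 6.
So the shutdown price is €6.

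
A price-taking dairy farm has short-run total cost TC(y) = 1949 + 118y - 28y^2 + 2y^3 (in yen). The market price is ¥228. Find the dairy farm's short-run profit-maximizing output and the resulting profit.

AVC = 118 - 28y + 2y^2 has its minimum ¥20 at y = 7; price ¥228 clears that bar, so the firm operates.
MC = 118 - 56y + 6y^2. Setting P = MC and taking the root on the rising branch gives y* = 11.
TR = 228·11 = 2508. TC = 1949 + 572 = 2521. Profit = 2508 − 2521 = -¥13.
By producing, the firm covers all variable cost plus ¥1936 of fixed cost; shutting down would lose the full ¥1949.

Profit = -¥13 at y = 11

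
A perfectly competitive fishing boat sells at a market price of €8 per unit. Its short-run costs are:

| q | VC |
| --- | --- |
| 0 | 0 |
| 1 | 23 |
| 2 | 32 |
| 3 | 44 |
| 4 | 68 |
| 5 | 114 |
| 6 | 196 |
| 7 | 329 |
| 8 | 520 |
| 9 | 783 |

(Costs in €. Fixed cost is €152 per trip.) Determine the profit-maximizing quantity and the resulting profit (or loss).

q = 0 (shut down); profit = -€152

Tabulate TR − TC: q=0: -152; q=1: -167; q=2: -168; q=3: -172; q=4: -188; q=5: -226; q=6: -300; q=7: -425; q=8: -608; q=9: -863.
Profit is highest at q = 0. Equivalently, the lowest AVC in the table is 44/3 ≈ €14.67 at q = 3, and P = €8 falls below it — price never covers variable cost, so the firm shuts down and loses only its fixed cost.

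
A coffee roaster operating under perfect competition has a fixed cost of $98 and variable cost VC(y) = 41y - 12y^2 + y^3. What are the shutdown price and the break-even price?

Shutdown price = min AVC. AVC = 41 - 12y + y^2, with vertex at y = 6 and minimum $5.
ATC = 98/y + 41 - 12y + y^2. Setting dATC/dy = −98/y^2 − 12 + 2y = 0 gives y = 7 (since 2·7^3 − 12·7^2 = 98).
min ATC = 98/7 + 41 − 12·7 + 7^2 = $20. That is the break-even price.
Between these two prices the firm operates at a loss; above $20 it earns a profit.

Shutdown price = $5; break-even price = $20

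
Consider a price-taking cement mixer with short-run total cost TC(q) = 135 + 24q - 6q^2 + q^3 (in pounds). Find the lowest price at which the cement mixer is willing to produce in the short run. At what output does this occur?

The firm shuts down when price falls below the minimum of average variable cost. AVC = VC/q = 24 - 6q + q^2.
At the minimum of AVC, MC = AVC. MC = 24 - 12q + 3q^2; setting MC = AVC gives 2q^2 - 6q = 0, so q = 3. min AVC = 15.
The firm shuts down for any P below £15.

£15 per unit, at q = 3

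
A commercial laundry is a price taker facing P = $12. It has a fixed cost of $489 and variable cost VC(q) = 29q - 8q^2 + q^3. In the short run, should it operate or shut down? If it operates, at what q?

From TC, MC = TC'(q) = 29 - 16q + 3q^2 and AVC = VC/q = 29 - 8q + q^2.
The AVC parabola has its vertex at q = 8/2 = 4, where AVC = 29 - 8·4 + 4^2 = $13.
With P < min AVC ($12 < $13), every unit sold adds to the loss.
Best response: produce nothing and absorb the $489 fixed cost.

Shut down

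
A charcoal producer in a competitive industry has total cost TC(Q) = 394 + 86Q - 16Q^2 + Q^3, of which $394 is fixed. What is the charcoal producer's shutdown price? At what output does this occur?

The firm shuts down when price falls below the minimum of average variable cost. AVC = VC/Q = 86 - 16Q + Q^2.
dAVC/dQ = -16 + 2Q = 0 gives Q = 8. min AVC = 86 - 16·8 + 8^2 = 22.
The firm shuts down for any P below $22.

$22 per unit, at Q = 8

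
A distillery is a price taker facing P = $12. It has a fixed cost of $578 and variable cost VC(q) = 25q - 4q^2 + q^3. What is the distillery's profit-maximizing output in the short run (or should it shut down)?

Strip out fixed cost: VC = 25q - 4q^2 + q^3. Then AVC = 25 - 4q + q^2 and MC = 25 - 8q + 3q^2.
AVC is minimized where dAVC/dq = -4 + 2q = 0, at q = 2; min AVC = 25 - 4·2 + 2^2 = $21.
With P < min AVC ($12 < $21), every unit sold adds to the loss.
Best response: produce nothing and absorb the $578 fixed cost.

Shut down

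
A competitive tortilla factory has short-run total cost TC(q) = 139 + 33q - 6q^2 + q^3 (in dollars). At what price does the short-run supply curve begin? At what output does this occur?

The firm shuts down when price falls below the minimum of average variable cost. AVC = VC/q = 33 - 6q + q^2.
At the minimum of AVC, MC = AVC. MC = 33 - 12q + 3q^2; setting MC = AVC gives 2q^2 - 6q = 0, so q = 3. min AVC = 24.
For P < $24 the firm produces nothing.

$24 per unit, at q = 3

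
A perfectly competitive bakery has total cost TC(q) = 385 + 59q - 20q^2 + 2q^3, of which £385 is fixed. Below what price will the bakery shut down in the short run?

Short-run supply begins at min AVC. From VC = 59q - 20q^2 + 2q^3, AVC = 59 - 20q + 2q^2.
dAVC/dq = -20 + 4q = 0 gives q = 5. min AVC = 59 - 20·5 + 2·5^2 = 9.
So the shutdown price is £9.

£9 per unit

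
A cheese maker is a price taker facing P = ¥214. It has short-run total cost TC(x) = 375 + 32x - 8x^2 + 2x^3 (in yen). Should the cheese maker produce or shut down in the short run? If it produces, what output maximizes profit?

Produce at x = 7

Strip out fixed cost: VC = 32x - 8x^2 + 2x^3. Then AVC = 32 - 8x + 2x^2 and MC = 32 - 16x + 6x^2.
The AVC parabola has its vertex at x = 8/4 = 2, where AVC = 32 - 8·2 + 2·2^2 = ¥24.
P = ¥214 exceeds min AVC = ¥24, so the firm stays open.
P = MC gives -182 - 16x + 6x^2 = 0, with roots -13/3 and 7. Take the larger (rising MC): x* = 7.
Check: AVC at x = 7 is ¥74 ≤ P, so revenue covers variable cost.
Profit = P·x − TC = 214·7 − 893 = ¥605.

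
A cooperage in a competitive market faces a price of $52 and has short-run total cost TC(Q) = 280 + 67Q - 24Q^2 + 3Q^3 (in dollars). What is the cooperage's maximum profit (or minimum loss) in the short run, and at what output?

AVC = 67 - 24Q + 3Q^2; min AVC = $19 at Q = 4. Since P = $52 ≥ min AVC, the firm produces.
MC = 67 - 48Q + 9Q^2. Setting P = MC and taking the root on the rising branch gives Q* = 5.
TR = 52·5 = 260. TC = 280 + 110 = 390. Profit = 260 − 390 = -$130.
By producing, the firm covers all variable cost plus $150 of fixed cost; shutting down would lose the full $280.

Profit = -$130 at Q = 5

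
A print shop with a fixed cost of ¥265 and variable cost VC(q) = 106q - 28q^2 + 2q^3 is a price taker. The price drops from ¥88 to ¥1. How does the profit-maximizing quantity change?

AVC = 106 - 28q + 2q^2, minimized at q = 7 where min AVC = ¥8. MC = 106 - 56q + 6q^2.
With P = ¥88 above the shutdown price, P = MC gives q = 9.
At P = ¥1 < min AVC = ¥8, price no longer covers variable cost at any output, so the firm shuts down: q = 0.

Output falls from 9 to 0 (the firm shuts down)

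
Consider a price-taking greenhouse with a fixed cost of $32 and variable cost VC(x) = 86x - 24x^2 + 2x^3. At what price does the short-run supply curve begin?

The shutdown price is the minimum of AVC. VC = 86x - 24x^2 + 2x^3, so AVC = 86 - 24x + 2x^2.
At the minimum of AVC, MC = AVC. MC = 86 - 48x + 6x^2; setting MC = AVC gives 4x^2 - 24x = 0, so x = 6. min AVC = 14.
For P < $14 the firm produces nothing.

$14 per unit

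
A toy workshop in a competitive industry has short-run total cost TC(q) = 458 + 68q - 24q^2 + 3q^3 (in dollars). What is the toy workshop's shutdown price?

$20 per unit

The shutdown price is the minimum of AVC. VC = 68q - 24q^2 + 3q^3, so AVC = 68 - 24q + 3q^2.
At the minimum of AVC, MC = AVC. MC = 68 - 48q + 9q^2; setting MC = AVC gives 6q^2 - 24q = 0, so q = 4. min AVC = 20.
For P < $20 the firm produces nothing.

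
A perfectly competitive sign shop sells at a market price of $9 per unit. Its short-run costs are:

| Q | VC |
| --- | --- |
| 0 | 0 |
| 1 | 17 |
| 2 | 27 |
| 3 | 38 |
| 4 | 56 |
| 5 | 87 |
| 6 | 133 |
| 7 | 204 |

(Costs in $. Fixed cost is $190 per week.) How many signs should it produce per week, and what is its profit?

Q = 0 (shut down); profit = -$190

Compute π = P·Q − TC at each output: Q=0: -190; Q=1: -198; Q=2: -199; Q=3: -201; Q=4: -210; Q=5: -232; Q=6: -269; Q=7: -331.
Profit is highest at Q = 0. Equivalently, the lowest AVC in the table is 38/3 ≈ $12.67 at Q = 3, and P = $9 falls below it — price never covers variable cost, so the firm shuts down and loses only its fixed cost.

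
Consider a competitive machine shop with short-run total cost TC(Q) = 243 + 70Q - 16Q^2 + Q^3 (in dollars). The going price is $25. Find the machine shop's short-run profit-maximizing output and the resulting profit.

Profit = -$81 at Q = 9

AVC = 70 - 16Q + Q^2 has its minimum $6 at Q = 8; price $25 clears that bar, so the firm operates.
MC = 70 - 32Q + 3Q^2. Setting P = MC and taking the root on the rising branch gives Q* = 9.
TR = 25·9 = 225. TC = 243 + 63 = 306. Profit = 225 − 306 = -$81.
That loss of $81 beats the $243 the firm would lose by shutting down; producing recovers $162 of fixed cost.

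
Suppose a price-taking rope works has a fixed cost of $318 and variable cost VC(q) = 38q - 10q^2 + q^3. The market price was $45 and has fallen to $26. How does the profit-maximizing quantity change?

MC = 38 - 20q + 3q^2; the shutdown threshold is min AVC = $13 (at q = 5).
At P = $45 ≥ min AVC, set P = MC on the rising branch: q = 7.
At P = $26 ≥ min AVC, set P = MC: q = 6. The firm stays open but cuts output.

Output falls from 7 to 6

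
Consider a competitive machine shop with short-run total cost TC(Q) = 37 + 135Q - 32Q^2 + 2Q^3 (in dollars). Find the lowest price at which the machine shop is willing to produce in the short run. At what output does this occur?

Short-run supply begins at min AVC. From VC = 135Q - 32Q^2 + 2Q^3, AVC = 135 - 32Q + 2Q^2.
At the minimum of AVC, MC = AVC. MC = 135 - 64Q + 6Q^2; setting MC = AVC gives 4Q^2 - 32Q = 0, so Q = 8. min AVC = 7.
For P < $7 the firm produces nothing.

$7 per unit, at Q = 8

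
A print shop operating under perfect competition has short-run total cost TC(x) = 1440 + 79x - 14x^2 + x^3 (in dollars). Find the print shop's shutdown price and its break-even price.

AVC = 79 - 14x + x^2; minimized at x = 7, giving min AVC = $30. That is the shutdown price.
ATC = 1440/x + 79 - 14x + x^2. Setting dATC/dx = −1440/x^2 − 14 + 2x = 0 gives x = 12 (since 2·12^3 − 14·12^2 = 1440).
min ATC = 1440/12 + 79 − 14·12 + 12^2 = $175. That is the break-even price.
Between these two prices the firm operates at a loss; above $175 it earns a profit.

Shutdown price = $30; break-even price = $175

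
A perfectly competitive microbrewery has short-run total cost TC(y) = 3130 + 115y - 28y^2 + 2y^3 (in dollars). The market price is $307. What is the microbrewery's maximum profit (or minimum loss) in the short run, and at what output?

AVC = 115 - 28y + 2y^2; min AVC = $17 at y = 7. Since P = $307 ≥ min AVC, the firm produces.
With MC = 115 - 56y + 6y^2, P = MC on the upward-sloping part at y* = 12.
TR = 307·12 = 3684. TC = 3130 + 804 = 3934. Profit = 3684 − 3934 = -$250.
By producing, the firm covers all variable cost plus $2880 of fixed cost; shutting down would lose the full $3130.

Profit = -$250 at y = 12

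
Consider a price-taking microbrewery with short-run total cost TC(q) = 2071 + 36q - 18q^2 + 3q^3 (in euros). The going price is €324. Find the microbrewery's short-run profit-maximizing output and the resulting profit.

Profit = -€151 at q = 8

AVC = 36 - 18q + 3q^2 has its minimum €9 at q = 3; price €324 clears that bar, so the firm operates.
MC = 36 - 36q + 9q^2. Setting P = MC and taking the root on the rising branch gives q* = 8.
TR = 324·8 = 2592. TC = 2071 + 672 = 2743. Profit = 2592 − 2743 = -€151.
By producing, the firm covers all variable cost plus €1920 of fixed cost; shutting down would lose the full €2071.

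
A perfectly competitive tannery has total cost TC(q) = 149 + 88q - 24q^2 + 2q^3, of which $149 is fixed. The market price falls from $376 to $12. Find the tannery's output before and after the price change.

AVC = 88 - 24q + 2q^2, minimized at q = 6 where min AVC = $16. MC = 88 - 48q + 6q^2.
At P = $376 ≥ min AVC, set P = MC on the rising branch: q = 12.
At P = $12 < min AVC = $16, price no longer covers variable cost at any output, so the firm shuts down: q = 0.

Output falls from 12 to 0 (the firm shuts down)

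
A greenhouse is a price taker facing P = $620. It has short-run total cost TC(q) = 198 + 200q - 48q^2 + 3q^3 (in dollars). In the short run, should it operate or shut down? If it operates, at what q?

Produce at q = 14

Variable cost is VC = 200q - 48q^2 + 3q^3, so AVC = VC/q = 200 - 48q + 3q^2 and MC = dTC/dq = 200 - 96q + 9q^2.
AVC hits its minimum where MC = AVC, at q = 8, giving min AVC = 200 - 48·8 + 3·8^2 = $8.
Since P = $620 ≥ min AVC = $8, price covers variable cost and the firm should produce.
P = MC gives -420 - 96q + 9q^2 = 0, with roots -10/3 and 14. Take the larger (rising MC): q* = 14.
Check: AVC at q = 14 is $116 ≤ P, so revenue covers variable cost.
Profit = P·q − TC = 620·14 − 1822 = $6858.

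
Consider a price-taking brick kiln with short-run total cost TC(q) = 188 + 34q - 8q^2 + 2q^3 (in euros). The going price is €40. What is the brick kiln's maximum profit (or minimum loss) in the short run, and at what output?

AVC = 34 - 8q + 2q^2 has its minimum €26 at q = 2; price €40 clears that bar, so the firm operates.
MC = 34 - 16q + 6q^2. Setting P = MC and taking the root on the rising branch gives q* = 3.
TR = 40·3 = 120. TC = 188 + 84 = 272. Profit = 120 − 272 = -€152.
By producing, the firm covers all variable cost plus €36 of fixed cost; shutting down would lose the full €188.

Profit = -€152 at q = 3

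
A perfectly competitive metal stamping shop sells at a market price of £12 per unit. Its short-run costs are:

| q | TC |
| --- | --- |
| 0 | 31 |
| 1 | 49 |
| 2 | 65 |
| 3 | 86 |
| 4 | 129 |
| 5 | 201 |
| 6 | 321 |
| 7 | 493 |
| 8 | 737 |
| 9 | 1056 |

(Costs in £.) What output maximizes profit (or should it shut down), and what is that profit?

q = 0 (shut down); profit = -£31

Tabulate TR − TC: q=0: -31; q=1: -37; q=2: -41; q=3: -50; q=4: -81; q=5: -141; q=6: -249; q=7: -409; q=8: -641; q=9: -948.
Profit is highest at q = 0. Equivalently, the lowest AVC in the table is 34/2 ≈ £17 at q = 2, and P = £12 falls below it — price never covers variable cost, so the firm shuts down and loses only its fixed cost.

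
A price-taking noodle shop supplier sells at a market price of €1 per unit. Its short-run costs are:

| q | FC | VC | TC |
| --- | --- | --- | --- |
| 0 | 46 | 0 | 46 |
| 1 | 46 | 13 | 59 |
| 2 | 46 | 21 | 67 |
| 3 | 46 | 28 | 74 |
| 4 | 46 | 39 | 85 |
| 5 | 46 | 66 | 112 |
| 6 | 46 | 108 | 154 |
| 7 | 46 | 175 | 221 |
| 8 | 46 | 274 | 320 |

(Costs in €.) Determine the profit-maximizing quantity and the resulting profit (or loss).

q = 0 (shut down); profit = -€46

Profit at each row (π = 1q − TC): q=0: -46; q=1: -58; q=2: -65; q=3: -71; q=4: -81; q=5: -107; q=6: -148; q=7: -214; q=8: -312.
Profit is highest at q = 0. Equivalently, the lowest AVC in the table is 28/3 ≈ €9.33 at q = 3, and P = €1 falls below it — price never covers variable cost, so the firm shuts down and loses only its fixed cost.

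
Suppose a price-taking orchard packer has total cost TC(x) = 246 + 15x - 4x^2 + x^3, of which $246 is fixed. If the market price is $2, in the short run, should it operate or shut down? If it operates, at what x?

Shut down

Strip out fixed cost: VC = 15x - 4x^2 + x^3. Then AVC = 15 - 4x + x^2 and MC = 15 - 8x + 3x^2.
The AVC parabola has its vertex at x = 4/2 = 2, where AVC = 15 - 4·2 + 2^2 = $11.
Since P = $2 < min AVC = $11, price fails to cover variable cost at any output.
The firm minimizes its loss by shutting down and losing only its fixed cost of $246.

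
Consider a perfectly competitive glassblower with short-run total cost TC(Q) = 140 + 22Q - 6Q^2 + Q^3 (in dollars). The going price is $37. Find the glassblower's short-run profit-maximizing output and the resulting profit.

AVC = 22 - 6Q + Q^2 has its minimum $13 at Q = 3; price $37 clears that bar, so the firm operates.
With MC = 22 - 12Q + 3Q^2, P = MC on the upward-sloping part at Q* = 5.
TR = 37·5 = 185. TC = 140 + 85 = 225. Profit = 185 − 225 = -$40.
Shutting down would mean losing the fixed cost of $140, so operating at a loss of $40 is better by $100.

Profit = -$40 at Q = 5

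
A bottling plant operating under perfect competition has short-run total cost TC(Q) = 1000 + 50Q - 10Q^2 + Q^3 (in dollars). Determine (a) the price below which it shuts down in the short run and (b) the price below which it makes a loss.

AVC = 50 - 10Q + Q^2; minimized at Q = 5, giving min AVC = $25. That is the shutdown price.
ATC = 1000/Q + 50 - 10Q + Q^2. Setting dATC/dQ = −1000/Q^2 − 10 + 2Q = 0 gives Q = 10 (since 2·10^3 − 10·10^2 = 1000).
min ATC = 1000/10 + 50 − 10·10 + 10^2 = $150. That is the break-even price.
Between these two prices the firm operates at a loss; above $150 it earns a profit.

Shutdown price = $25; break-even price = $150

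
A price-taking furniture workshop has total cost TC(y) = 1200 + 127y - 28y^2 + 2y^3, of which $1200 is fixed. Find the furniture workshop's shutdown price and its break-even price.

Shutdown price = $29; break-even price = $167

AVC = 127 - 28y + 2y^2; minimized at y = 7, giving min AVC = $29. That is the shutdown price.
ATC = 1200/y + 127 - 28y + 2y^2. Setting dATC/dy = −1200/y^2 − 28 + 4y = 0 gives y = 10 (since 4·10^3 − 28·10^2 = 1200).
min ATC = 1200/10 + 127 − 28·10 + 2·10^2 = $167. That is the break-even price.
For $29 ≤ P < $167 the firm produces at a loss; below $29 it shuts down.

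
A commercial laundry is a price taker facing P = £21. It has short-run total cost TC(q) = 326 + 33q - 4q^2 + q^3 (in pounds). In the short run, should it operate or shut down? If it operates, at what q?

Strip out fixed cost: VC = 33q - 4q^2 + q^3. Then AVC = 33 - 4q + q^2 and MC = 33 - 8q + 3q^2.
AVC hits its minimum where MC = AVC, at q = 2, giving min AVC = 33 - 4·2 + 2^2 = £29.
With P < min AVC (£21 < £29), every unit sold adds to the loss.
Shutting down limits the loss to fixed cost, £326.

Shut down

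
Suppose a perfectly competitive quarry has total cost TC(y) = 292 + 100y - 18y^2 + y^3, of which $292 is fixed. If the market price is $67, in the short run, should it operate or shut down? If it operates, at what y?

Strip out fixed cost: VC = 100y - 18y^2 + y^3. Then AVC = 100 - 18y + y^2 and MC = 100 - 36y + 3y^2.
The AVC parabola has its vertex at y = 18/2 = 9, where AVC = 100 - 18·9 + 9^2 = $19.
Because $67 ≥ $19, revenue can cover variable cost; the firm operates.
P = MC gives 33 - 36y + 3y^2 = 0, with roots 1 and 11. Take the larger (rising MC): y* = 11.
Check: AVC at y = 11 is $23 ≤ P, so revenue covers variable cost.
Profit = P·y − TC = 67·11 − 545 = $192.

Produce at y = 11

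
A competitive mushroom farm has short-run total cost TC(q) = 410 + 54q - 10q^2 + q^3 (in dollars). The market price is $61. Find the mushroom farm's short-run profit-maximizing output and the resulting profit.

Profit = -$214 at q = 7

AVC = 54 - 10q + q^2; min AVC = $29 at q = 5. Since P = $61 ≥ min AVC, the firm produces.
MC = 54 - 20q + 3q^2. Setting P = MC and taking the root on the rising branch gives q* = 7.
TR = 61·7 = 427. TC = 410 + 231 = 641. Profit = 427 − 641 = -$214.
Shutting down would mean losing the fixed cost of $410, so operating at a loss of $214 is better by $196.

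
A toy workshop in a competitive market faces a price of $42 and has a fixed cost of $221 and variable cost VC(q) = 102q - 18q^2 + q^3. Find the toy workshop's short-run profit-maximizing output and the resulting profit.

AVC = 102 - 18q + q^2 has its minimum $21 at q = 9; price $42 clears that bar, so the firm operates.
MC = 102 - 36q + 3q^2. Setting P = MC and taking the root on the rising branch gives q* = 10.
TR = 42·10 = 420. TC = 221 + 220 = 441. Profit = 420 − 441 = -$21.
By producing, the firm covers all variable cost plus $200 of fixed cost; shutting down would lose the full $221.

Profit = -$21 at q = 10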